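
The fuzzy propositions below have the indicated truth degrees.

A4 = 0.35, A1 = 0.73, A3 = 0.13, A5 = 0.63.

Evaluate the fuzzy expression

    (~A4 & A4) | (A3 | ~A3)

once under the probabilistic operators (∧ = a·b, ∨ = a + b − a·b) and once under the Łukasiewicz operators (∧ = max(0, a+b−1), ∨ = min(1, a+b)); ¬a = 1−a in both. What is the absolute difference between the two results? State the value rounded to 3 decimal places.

Under probabilistic:
  ~A4 = 1 − 0.3500 = 0.6500
  ~A4 & A4 = a·b on (0.6500, 0.3500) = 0.2275
  ~A3 = 1 − 0.1300 = 0.8700
  A3 | ~A3 = a + b − a·b on (0.1300, 0.8700) = 0.8869
  (~A4 & A4) | (A3 | ~A3) = a + b − a·b on (0.2275, 0.8869) = 0.9126
  → value = 0.9126
Under Łukasiewicz:
  ~A4 = 1 − 0.35 = 0.65
  ~A4 & A4 = max(0, a+b−1) on (0.65, 0.35) = 0.00
  ~A3 = 1 − 0.13 = 0.87
  A3 | ~A3 = min(1, a+b) on (0.13, 0.87) = 1.00
  (~A4 & A4) | (A3 | ~A3) = min(1, a+b) on (0.00, 1.00) = 1.00
  → value = 1.0000
|0.9126 − 1.0000| = 0.087

0.087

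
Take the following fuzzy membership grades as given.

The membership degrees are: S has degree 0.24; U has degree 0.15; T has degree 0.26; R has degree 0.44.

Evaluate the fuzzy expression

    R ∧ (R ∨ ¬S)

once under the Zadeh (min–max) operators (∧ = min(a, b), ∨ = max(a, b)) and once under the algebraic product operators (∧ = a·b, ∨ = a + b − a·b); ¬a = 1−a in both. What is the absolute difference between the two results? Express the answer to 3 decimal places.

Under Zadeh (min–max):
  ¬S = 1 − 0.24 = 0.76
  R ∨ ¬S = max(a, b) on (0.44, 0.76) = 0.76
  R ∧ (R ∨ ¬S) = min(a, b) on (0.44, 0.76) = 0.44
  → value = 0.4400
Under algebraic product:
  ¬S = 1 − 0.2400 = 0.7600
  R ∨ ¬S = a + b − a·b on (0.4400, 0.7600) = 0.8656
  R ∧ (R ∨ ¬S) = a·b on (0.4400, 0.8656) = 0.3809
  → value = 0.3809
|0.4400 − 0.3809| = 0.059

0.059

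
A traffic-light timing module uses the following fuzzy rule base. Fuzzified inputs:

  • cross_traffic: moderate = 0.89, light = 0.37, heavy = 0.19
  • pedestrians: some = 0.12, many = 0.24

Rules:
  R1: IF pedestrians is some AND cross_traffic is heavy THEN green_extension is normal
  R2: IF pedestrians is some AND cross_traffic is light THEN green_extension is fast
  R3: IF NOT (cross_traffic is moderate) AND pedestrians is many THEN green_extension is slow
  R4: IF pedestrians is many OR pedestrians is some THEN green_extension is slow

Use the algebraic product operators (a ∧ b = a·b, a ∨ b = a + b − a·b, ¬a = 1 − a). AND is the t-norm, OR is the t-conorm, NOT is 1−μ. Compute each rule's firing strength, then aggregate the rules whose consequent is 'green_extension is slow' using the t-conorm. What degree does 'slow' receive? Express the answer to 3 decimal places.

R1: some=0.12, heavy=0.19; AND[a·b] → w = 0.0228
R2: some=0.12, light=0.37; AND[a·b] → w = 0.0444
R3: ¬moderate=1−0.89=0.11, many=0.24; AND[a·b] → w = 0.0264
R4: many=0.24, some=0.12; OR[a + b − a·b] → w = 0.3312
Rules with consequent 'slow': {R3, R4} → strengths 0.0264, 0.3312
Aggregate via t-conorm [a + b − a·b]: 0.3489

0.349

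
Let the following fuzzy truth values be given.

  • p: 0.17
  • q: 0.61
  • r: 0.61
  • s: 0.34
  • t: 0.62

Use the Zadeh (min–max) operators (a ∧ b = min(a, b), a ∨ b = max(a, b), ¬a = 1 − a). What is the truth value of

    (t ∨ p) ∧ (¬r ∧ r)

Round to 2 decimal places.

0.39

t ∨ p = max(a, b) on (0.62, 0.17) = 0.62
¬r = 1 − 0.61 = 0.39
¬r ∧ r = min(a, b) on (0.39, 0.61) = 0.39
(t ∨ p) ∧ (¬r ∧ r) = min(a, b) on (0.62, 0.39) = 0.39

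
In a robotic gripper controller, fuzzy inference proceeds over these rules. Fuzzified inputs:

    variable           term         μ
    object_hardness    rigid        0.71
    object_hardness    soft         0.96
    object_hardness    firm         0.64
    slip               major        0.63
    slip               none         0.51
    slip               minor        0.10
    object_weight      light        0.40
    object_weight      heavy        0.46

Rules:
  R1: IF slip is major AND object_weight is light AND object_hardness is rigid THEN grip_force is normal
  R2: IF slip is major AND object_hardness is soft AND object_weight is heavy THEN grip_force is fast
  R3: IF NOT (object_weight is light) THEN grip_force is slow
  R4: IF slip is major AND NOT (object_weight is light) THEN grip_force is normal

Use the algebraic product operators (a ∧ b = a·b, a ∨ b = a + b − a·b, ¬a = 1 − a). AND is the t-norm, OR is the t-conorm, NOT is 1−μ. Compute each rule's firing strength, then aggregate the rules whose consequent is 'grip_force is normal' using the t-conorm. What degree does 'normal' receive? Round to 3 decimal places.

R1: major=0.63, light=0.40, rigid=0.71; AND[a·b] → w = 0.1789
R2: major=0.63, soft=0.96, heavy=0.46; AND[a·b] → w = 0.2782
R3: ¬light=1−0.40=0.60 → w = 0.6000
R4: major=0.63, ¬light=1−0.40=0.60; AND[a·b] → w = 0.3780
Rules with consequent 'normal': {R1, R4} → strengths 0.1789, 0.3780
Aggregate via t-conorm [a + b − a·b]: 0.4893

0.489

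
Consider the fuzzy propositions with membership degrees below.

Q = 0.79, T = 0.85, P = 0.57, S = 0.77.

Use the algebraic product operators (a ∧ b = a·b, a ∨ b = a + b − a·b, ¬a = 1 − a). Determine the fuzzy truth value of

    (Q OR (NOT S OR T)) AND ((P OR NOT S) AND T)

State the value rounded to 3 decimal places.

NOT S = 1 − 0.7700 = 0.2300
NOT S OR T = a + b − a·b on (0.2300, 0.8500) = 0.8845
Q OR (NOT S OR T) = a + b − a·b on (0.7900, 0.8845) = 0.9757
NOT S = 1 − 0.7700 = 0.2300
P OR NOT S = a + b − a·b on (0.5700, 0.2300) = 0.6689
(P OR NOT S) AND T = a·b on (0.6689, 0.8500) = 0.5686
(Q OR (NOT S OR T)) AND ((P OR NOT S) AND T) = a·b on (0.9757, 0.5686) = 0.5548

0.555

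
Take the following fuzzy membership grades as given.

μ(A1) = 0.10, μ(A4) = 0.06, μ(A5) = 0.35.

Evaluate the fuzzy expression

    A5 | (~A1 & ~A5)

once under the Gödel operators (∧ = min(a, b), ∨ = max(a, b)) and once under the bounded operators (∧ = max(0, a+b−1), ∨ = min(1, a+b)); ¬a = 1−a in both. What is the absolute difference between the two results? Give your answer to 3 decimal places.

0.250

Under Gödel:
  ~A1 = 1 − 0.10 = 0.90
  ~A5 = 1 − 0.35 = 0.65
  ~A1 & ~A5 = min(a, b) on (0.90, 0.65) = 0.65
  A5 | (~A1 & ~A5) = max(a, b) on (0.35, 0.65) = 0.65
  → value = 0.6500
Under bounded:
  ~A1 = 1 − 0.10 = 0.90
  ~A5 = 1 − 0.35 = 0.65
  ~A1 & ~A5 = max(0, a+b−1) on (0.90, 0.65) = 0.55
  A5 | (~A1 & ~A5) = min(1, a+b) on (0.35, 0.55) = 0.90
  → value = 0.9000
|0.6500 − 0.9000| = 0.250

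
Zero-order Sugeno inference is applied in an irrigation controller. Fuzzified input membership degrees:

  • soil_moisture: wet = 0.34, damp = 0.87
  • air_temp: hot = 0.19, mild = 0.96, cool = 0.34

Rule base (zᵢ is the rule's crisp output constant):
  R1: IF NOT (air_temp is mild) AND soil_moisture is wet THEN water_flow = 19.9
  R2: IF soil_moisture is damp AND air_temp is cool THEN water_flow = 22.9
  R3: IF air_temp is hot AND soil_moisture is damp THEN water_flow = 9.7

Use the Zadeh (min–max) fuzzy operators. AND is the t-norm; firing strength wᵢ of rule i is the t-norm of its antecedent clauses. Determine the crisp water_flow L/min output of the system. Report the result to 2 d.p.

R1 (z=19.9): ¬mild=1−0.96=0.04, wet=0.34; AND[min(a, b)] → w = 0.04
R2 (z=22.9): damp=0.87, cool=0.34; AND[min(a, b)] → w = 0.34
R3 (z=9.7): hot=0.19, damp=0.87; AND[min(a, b)] → w = 0.19
Weighted average = (0.04·19.9 + 0.34·22.9 + 0.19·9.7) / (0.04 + 0.34 + 0.19)
  = 10.4250 / 0.5700 = 18.29

18.29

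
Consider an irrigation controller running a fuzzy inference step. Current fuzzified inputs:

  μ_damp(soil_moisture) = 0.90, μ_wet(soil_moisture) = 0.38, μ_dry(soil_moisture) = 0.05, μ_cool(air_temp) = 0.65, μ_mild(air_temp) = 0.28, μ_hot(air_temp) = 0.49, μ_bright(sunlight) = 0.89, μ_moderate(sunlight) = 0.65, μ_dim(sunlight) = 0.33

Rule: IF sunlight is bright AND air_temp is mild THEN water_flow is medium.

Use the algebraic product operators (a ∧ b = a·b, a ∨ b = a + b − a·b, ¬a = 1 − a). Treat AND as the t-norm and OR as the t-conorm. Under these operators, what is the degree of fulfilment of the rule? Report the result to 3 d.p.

firing strength: bright=0.89, mild=0.28; AND[a·b] → w = 0.2492

0.249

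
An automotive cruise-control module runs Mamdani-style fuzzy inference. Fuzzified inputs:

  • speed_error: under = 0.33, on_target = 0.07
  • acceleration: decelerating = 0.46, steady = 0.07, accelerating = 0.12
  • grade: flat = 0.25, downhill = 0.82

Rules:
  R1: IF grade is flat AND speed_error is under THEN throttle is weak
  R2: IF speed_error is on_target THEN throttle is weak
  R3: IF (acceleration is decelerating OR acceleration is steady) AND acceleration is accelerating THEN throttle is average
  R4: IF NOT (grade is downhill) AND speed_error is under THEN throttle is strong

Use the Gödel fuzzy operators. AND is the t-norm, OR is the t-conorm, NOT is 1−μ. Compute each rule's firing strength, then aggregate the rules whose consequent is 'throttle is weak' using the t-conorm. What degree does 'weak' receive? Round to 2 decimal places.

R1: flat=0.25, under=0.33; AND[min(a, b)] → w = 0.25
R2: on_target=0.07 → w = 0.07
R3: (decelerating=0.46 OR steady=0.07) = 0.46; AND[min(a, b)] with accelerating=0.12 → w = 0.12
R4: ¬downhill=1−0.82=0.18, under=0.33; AND[min(a, b)] → w = 0.18
Rules with consequent 'weak': {R1, R2} → strengths 0.25, 0.07
Aggregate via t-conorm [max(a, b)]: 0.25

0.25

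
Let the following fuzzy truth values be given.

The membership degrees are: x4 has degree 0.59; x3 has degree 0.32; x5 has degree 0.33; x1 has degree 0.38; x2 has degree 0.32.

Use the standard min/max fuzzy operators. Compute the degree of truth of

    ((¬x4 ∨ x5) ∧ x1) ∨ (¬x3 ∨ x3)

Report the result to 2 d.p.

¬x4 = 1 − 0.59 = 0.41
¬x4 ∨ x5 = max(a, b) on (0.41, 0.33) = 0.41
(¬x4 ∨ x5) ∧ x1 = min(a, b) on (0.41, 0.38) = 0.38
¬x3 = 1 − 0.32 = 0.68
¬x3 ∨ x3 = max(a, b) on (0.68, 0.32) = 0.68
((¬x4 ∨ x5) ∧ x1) ∨ (¬x3 ∨ x3) = max(a, b) on (0.38, 0.68) = 0.68

0.68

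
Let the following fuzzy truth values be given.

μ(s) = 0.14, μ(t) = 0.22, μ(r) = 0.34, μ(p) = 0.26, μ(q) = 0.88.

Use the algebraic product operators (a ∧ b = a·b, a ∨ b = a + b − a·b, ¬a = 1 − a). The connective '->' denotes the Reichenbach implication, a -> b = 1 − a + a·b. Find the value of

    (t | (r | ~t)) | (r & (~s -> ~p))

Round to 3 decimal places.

0.917

~t = 1 − 0.2200 = 0.7800
r | ~t = a + b − a·b on (0.3400, 0.7800) = 0.8548
t | (r | ~t) = a + b − a·b on (0.2200, 0.8548) = 0.8867
~s = 1 − 0.1400 = 0.8600
~p = 1 − 0.2600 = 0.7400
~s -> ~p  [Reichenbach: 1 − a + a·b] with a=0.8600, b=0.7400 → 0.7764
r & (~s -> ~p) = a·b on (0.3400, 0.7764) = 0.2640
(t | (r | ~t)) | (r & (~s -> ~p)) = a + b − a·b on (0.8867, 0.2640) = 0.9166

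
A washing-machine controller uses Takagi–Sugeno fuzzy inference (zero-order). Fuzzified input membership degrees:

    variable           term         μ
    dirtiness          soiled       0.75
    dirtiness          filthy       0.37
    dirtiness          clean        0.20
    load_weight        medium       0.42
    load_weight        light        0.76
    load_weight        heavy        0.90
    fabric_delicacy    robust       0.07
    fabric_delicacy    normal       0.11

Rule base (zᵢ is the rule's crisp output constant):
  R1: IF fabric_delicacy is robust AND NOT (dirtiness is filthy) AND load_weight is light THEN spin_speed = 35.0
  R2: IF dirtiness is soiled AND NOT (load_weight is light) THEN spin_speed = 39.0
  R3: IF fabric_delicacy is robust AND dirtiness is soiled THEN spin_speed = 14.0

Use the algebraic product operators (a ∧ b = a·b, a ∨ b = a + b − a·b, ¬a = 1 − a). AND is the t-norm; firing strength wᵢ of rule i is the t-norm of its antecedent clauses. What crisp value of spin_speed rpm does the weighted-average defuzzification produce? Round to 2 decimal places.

33.56

R1 (z=35.0): robust=0.07, ¬filthy=1−0.37=0.63, light=0.76; AND[a·b] → w = 0.0335
R2 (z=39.0): soiled=0.75, ¬light=1−0.76=0.24; AND[a·b] → w = 0.1800
R3 (z=14.0): robust=0.07, soiled=0.75; AND[a·b] → w = 0.0525
Weighted average = (0.0335·35.0 + 0.1800·39.0 + 0.0525·14.0) / (0.0335 + 0.1800 + 0.0525)
  = 8.9281 / 0.2660 = 33.56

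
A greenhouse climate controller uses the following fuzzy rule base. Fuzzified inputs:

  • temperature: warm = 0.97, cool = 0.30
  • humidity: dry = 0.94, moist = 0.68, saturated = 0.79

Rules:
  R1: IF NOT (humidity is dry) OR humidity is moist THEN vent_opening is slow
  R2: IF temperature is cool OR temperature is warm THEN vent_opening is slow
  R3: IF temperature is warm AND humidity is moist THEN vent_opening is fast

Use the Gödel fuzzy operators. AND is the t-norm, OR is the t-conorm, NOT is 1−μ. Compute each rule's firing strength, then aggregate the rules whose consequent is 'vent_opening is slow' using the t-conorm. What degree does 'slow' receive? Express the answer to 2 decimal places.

R1: ¬dry=1−0.94=0.06, moist=0.68; OR[max(a, b)] → w = 0.68
R2: cool=0.30, warm=0.97; OR[max(a, b)] → w = 0.97
R3: warm=0.97, moist=0.68; AND[min(a, b)] → w = 0.68
Rules with consequent 'slow': {R1, R2} → strengths 0.68, 0.97
Aggregate via t-conorm [max(a, b)]: 0.97

0.97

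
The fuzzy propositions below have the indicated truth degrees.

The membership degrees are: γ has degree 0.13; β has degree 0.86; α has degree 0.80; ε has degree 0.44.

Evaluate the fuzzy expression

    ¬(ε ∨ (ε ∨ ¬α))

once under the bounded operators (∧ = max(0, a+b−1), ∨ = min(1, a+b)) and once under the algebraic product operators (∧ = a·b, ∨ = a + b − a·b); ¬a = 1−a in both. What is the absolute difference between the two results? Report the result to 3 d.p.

Under bounded:
  ¬α = 1 − 0.80 = 0.20
  ε ∨ ¬α = min(1, a+b) on (0.44, 0.20) = 0.64
  ε ∨ (ε ∨ ¬α) = min(1, a+b) on (0.44, 0.64) = 1.00
  ¬(ε ∨ (ε ∨ ¬α)) = 1 − 1.00 = 0.00
  → value = 0.0000
Under algebraic product:
  ¬α = 1 − 0.8000 = 0.2000
  ε ∨ ¬α = a + b − a·b on (0.4400, 0.2000) = 0.5520
  ε ∨ (ε ∨ ¬α) = a + b − a·b on (0.4400, 0.5520) = 0.7491
  ¬(ε ∨ (ε ∨ ¬α)) = 1 − 0.7491 = 0.2509
  → value = 0.2509
|0.0000 − 0.2509| = 0.251

0.251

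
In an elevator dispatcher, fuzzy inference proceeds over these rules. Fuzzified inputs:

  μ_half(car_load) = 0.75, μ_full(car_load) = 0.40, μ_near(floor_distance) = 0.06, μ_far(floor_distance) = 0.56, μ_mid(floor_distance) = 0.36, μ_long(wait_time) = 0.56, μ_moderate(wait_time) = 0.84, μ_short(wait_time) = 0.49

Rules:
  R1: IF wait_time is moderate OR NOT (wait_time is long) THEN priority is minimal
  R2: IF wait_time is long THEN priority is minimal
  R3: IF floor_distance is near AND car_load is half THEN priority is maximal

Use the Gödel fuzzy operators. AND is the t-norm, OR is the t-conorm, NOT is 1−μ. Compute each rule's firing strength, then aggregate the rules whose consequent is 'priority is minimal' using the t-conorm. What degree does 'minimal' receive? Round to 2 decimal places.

0.84

R1: moderate=0.84, ¬long=1−0.56=0.44; OR[max(a, b)] → w = 0.84
R2: long=0.56 → w = 0.56
R3: near=0.06, half=0.75; AND[min(a, b)] → w = 0.06
Rules with consequent 'minimal': {R1, R2} → strengths 0.84, 0.56
Aggregate via t-conorm [max(a, b)]: 0.84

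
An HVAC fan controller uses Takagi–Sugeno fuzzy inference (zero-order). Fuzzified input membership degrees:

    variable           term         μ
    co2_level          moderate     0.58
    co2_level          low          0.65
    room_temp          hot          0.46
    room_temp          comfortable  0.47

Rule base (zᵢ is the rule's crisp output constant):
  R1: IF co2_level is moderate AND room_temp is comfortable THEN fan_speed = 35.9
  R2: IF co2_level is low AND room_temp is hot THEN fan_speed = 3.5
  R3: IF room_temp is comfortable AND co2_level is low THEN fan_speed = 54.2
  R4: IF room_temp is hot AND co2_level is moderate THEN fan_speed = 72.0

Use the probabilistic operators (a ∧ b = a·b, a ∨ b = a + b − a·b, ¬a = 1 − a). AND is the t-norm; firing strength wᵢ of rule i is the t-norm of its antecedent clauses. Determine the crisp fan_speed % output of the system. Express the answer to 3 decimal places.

R1 (z=35.9): moderate=0.58, comfortable=0.47; AND[a·b] → w = 0.2726
R2 (z=3.5): low=0.65, hot=0.46; AND[a·b] → w = 0.2990
R3 (z=54.2): comfortable=0.47, low=0.65; AND[a·b] → w = 0.3055
R4 (z=72.0): hot=0.46, moderate=0.58; AND[a·b] → w = 0.2668
Weighted average = (0.2726·35.9 + 0.2990·3.5 + 0.3055·54.2 + 0.2668·72.0) / (0.2726 + 0.2990 + 0.3055 + 0.2668)
  = 46.6005 / 1.1439 = 40.738

40.738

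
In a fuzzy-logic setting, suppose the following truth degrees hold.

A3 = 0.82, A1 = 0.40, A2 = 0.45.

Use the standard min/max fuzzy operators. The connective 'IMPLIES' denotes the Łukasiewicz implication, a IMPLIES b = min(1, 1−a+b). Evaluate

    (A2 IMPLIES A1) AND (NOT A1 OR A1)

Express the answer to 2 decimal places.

A2 IMPLIES A1  [Łukasiewicz: min(1, 1−a+b)] with a=0.45, b=0.40 → 0.95
NOT A1 = 1 − 0.40 = 0.60
NOT A1 OR A1 = max(a, b) on (0.60, 0.40) = 0.60
(A2 IMPLIES A1) AND (NOT A1 OR A1) = min(a, b) on (0.95, 0.60) = 0.60

0.60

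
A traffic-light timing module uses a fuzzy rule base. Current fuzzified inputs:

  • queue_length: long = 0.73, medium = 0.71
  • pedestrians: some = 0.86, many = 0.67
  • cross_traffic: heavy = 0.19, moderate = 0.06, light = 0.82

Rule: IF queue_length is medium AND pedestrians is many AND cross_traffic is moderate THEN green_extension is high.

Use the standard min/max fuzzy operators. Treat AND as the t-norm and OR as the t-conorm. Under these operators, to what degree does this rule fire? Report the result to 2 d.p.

firing strength: medium=0.71, many=0.67, moderate=0.06; AND[min(a, b)] → w = 0.06

0.06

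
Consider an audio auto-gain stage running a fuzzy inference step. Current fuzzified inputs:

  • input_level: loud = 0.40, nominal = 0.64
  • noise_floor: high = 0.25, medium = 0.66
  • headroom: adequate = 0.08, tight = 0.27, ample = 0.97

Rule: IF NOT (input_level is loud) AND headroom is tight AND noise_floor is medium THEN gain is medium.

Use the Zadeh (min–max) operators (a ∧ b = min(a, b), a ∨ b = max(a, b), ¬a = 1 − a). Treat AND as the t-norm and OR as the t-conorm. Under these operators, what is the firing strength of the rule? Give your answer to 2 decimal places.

0.27

firing strength: ¬loud=1−0.40=0.60, tight=0.27, medium=0.66; AND[min(a, b)] → w = 0.27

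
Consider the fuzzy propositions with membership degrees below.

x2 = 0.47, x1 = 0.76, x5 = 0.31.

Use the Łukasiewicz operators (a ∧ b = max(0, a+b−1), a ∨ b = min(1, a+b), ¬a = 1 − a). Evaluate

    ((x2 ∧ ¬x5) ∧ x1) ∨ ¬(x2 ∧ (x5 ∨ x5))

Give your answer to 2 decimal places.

0.91

¬x5 = 1 − 0.31 = 0.69
x2 ∧ ¬x5 = max(0, a+b−1) on (0.47, 0.69) = 0.16
(x2 ∧ ¬x5) ∧ x1 = max(0, a+b−1) on (0.16, 0.76) = 0.00
x5 ∨ x5 = min(1, a+b) on (0.31, 0.31) = 0.62
x2 ∧ (x5 ∨ x5) = max(0, a+b−1) on (0.47, 0.62) = 0.09
¬(x2 ∧ (x5 ∨ x5)) = 1 − 0.09 = 0.91
((x2 ∧ ¬x5) ∧ x1) ∨ ¬(x2 ∧ (x5 ∨ x5)) = min(1, a+b) on (0.00, 0.91) = 0.91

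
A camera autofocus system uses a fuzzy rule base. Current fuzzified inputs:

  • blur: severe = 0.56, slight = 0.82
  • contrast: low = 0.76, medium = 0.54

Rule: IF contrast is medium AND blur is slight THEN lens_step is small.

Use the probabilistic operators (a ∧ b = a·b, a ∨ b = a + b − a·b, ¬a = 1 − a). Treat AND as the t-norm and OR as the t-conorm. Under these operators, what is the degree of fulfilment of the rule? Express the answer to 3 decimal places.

0.443

firing strength: medium=0.54, slight=0.82; AND[a·b] → w = 0.4428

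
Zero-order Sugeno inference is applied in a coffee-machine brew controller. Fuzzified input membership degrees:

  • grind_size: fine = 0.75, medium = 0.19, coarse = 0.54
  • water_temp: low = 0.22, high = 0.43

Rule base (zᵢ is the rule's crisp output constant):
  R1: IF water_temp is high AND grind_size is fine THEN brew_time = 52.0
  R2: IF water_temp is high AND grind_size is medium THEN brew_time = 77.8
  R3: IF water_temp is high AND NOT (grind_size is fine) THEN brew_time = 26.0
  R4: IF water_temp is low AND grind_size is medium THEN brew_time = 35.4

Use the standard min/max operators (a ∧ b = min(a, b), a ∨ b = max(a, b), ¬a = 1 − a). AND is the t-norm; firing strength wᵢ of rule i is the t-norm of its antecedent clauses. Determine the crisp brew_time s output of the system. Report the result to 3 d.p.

R1 (z=52.0): high=0.43, fine=0.75; AND[min(a, b)] → w = 0.43
R2 (z=77.8): high=0.43, medium=0.19; AND[min(a, b)] → w = 0.19
R3 (z=26.0): high=0.43, ¬fine=1−0.75=0.25; AND[min(a, b)] → w = 0.25
R4 (z=35.4): low=0.22, medium=0.19; AND[min(a, b)] → w = 0.19
Weighted average = (0.43·52.0 + 0.19·77.8 + 0.25·26.0 + 0.19·35.4) / (0.43 + 0.19 + 0.25 + 0.19)
  = 50.3680 / 1.0600 = 47.517

47.517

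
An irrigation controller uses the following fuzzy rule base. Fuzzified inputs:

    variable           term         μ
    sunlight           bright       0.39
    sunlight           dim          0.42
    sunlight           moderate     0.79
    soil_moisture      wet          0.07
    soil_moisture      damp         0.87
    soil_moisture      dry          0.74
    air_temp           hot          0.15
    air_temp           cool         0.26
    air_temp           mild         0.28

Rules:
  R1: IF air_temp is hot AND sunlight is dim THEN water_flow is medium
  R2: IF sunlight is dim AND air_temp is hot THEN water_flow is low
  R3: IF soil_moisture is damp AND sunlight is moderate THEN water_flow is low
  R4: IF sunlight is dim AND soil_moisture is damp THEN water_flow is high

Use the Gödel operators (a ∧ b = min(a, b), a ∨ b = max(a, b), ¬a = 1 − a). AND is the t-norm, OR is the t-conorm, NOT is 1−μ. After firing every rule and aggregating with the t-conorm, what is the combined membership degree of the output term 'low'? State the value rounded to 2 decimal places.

0.79

R1: hot=0.15, dim=0.42; AND[min(a, b)] → w = 0.15
R2: dim=0.42, hot=0.15; AND[min(a, b)] → w = 0.15
R3: damp=0.87, moderate=0.79; AND[min(a, b)] → w = 0.79
R4: dim=0.42, damp=0.87; AND[min(a, b)] → w = 0.42
Rules with consequent 'low': {R2, R3} → strengths 0.15, 0.79
Aggregate via t-conorm [max(a, b)]: 0.79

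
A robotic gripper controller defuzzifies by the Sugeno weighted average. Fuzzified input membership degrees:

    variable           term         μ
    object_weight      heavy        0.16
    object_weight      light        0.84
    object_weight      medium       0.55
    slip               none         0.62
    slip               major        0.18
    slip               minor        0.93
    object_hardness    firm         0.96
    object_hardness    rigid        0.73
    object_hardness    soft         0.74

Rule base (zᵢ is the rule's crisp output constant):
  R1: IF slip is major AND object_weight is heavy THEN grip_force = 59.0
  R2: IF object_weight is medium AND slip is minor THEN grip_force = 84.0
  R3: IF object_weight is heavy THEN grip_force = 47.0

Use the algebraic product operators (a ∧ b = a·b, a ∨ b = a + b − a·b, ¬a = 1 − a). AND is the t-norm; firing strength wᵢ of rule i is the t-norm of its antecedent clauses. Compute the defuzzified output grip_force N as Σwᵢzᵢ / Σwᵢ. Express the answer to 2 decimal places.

R1 (z=59.0): major=0.18, heavy=0.16; AND[a·b] → w = 0.0288
R2 (z=84.0): medium=0.55, minor=0.93; AND[a·b] → w = 0.5115
R3 (z=47.0): heavy=0.16 → w = 0.1600
Weighted average = (0.0288·59.0 + 0.5115·84.0 + 0.1600·47.0) / (0.0288 + 0.5115 + 0.1600)
  = 52.1852 / 0.7003 = 74.52

74.52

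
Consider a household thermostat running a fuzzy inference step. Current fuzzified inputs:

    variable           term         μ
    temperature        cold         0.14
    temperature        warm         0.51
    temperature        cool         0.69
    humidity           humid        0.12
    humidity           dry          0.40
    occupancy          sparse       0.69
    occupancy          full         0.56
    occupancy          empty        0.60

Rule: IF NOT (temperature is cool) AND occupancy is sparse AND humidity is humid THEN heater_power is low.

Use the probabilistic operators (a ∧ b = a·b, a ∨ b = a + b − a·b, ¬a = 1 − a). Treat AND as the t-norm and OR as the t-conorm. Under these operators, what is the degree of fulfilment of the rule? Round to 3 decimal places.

firing strength: ¬cool=1−0.69=0.31, sparse=0.69, humid=0.12; AND[a·b] → w = 0.0257

0.026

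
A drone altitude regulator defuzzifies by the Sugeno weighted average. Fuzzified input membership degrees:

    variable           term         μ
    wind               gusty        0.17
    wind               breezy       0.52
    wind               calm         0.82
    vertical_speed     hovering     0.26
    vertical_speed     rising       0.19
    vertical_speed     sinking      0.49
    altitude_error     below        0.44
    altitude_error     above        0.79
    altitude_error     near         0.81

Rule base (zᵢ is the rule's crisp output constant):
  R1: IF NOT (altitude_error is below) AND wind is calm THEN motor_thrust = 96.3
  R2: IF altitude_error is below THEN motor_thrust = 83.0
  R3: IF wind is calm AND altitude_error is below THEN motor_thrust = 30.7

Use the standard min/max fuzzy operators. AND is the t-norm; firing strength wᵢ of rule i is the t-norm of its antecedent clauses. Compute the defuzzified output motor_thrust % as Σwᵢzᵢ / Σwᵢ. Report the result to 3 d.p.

R1 (z=96.3): ¬below=1−0.44=0.56, calm=0.82; AND[min(a, b)] → w = 0.56
R2 (z=83.0): below=0.44 → w = 0.44
R3 (z=30.7): calm=0.82, below=0.44; AND[min(a, b)] → w = 0.44
Weighted average = (0.56·96.3 + 0.44·83.0 + 0.44·30.7) / (0.56 + 0.44 + 0.44)
  = 103.9560 / 1.4400 = 72.192

72.192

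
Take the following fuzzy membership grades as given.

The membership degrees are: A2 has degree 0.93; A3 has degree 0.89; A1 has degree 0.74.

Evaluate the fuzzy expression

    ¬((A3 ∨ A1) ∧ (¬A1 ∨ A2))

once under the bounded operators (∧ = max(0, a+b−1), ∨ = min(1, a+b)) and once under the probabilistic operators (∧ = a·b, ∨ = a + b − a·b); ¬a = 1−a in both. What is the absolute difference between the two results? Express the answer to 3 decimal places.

0.079

Under bounded:
  A3 ∨ A1 = min(1, a+b) on (0.89, 0.74) = 1.00
  ¬A1 = 1 − 0.74 = 0.26
  ¬A1 ∨ A2 = min(1, a+b) on (0.26, 0.93) = 1.00
  (A3 ∨ A1) ∧ (¬A1 ∨ A2) = max(0, a+b−1) on (1.00, 1.00) = 1.00
  ¬((A3 ∨ A1) ∧ (¬A1 ∨ A2)) = 1 − 1.00 = 0.00
  → value = 0.0000
Under probabilistic:
  A3 ∨ A1 = a + b − a·b on (0.8900, 0.7400) = 0.9714
  ¬A1 = 1 − 0.7400 = 0.2600
  ¬A1 ∨ A2 = a + b − a·b on (0.2600, 0.9300) = 0.9482
  (A3 ∨ A1) ∧ (¬A1 ∨ A2) = a·b on (0.9714, 0.9482) = 0.9211
  ¬((A3 ∨ A1) ∧ (¬A1 ∨ A2)) = 1 − 0.9211 = 0.0789
  → value = 0.0789
|0.0000 − 0.0789| = 0.079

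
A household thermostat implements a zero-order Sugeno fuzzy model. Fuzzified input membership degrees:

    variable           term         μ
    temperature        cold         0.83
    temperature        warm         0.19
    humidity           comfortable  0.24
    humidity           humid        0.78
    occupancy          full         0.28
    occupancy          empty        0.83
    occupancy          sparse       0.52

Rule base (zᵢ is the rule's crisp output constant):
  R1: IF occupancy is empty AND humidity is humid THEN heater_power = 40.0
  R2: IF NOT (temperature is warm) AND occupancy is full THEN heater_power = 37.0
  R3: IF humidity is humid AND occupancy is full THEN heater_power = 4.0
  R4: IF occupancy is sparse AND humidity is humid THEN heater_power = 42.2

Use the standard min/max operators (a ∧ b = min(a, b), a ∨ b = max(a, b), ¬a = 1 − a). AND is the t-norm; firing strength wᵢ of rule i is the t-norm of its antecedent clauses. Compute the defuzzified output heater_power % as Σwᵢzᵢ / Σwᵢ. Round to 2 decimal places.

34.74

R1 (z=40.0): empty=0.83, humid=0.78; AND[min(a, b)] → w = 0.78
R2 (z=37.0): ¬warm=1−0.19=0.81, full=0.28; AND[min(a, b)] → w = 0.28
R3 (z=4.0): humid=0.78, full=0.28; AND[min(a, b)] → w = 0.28
R4 (z=42.2): sparse=0.52, humid=0.78; AND[min(a, b)] → w = 0.52
Weighted average = (0.78·40.0 + 0.28·37.0 + 0.28·4.0 + 0.52·42.2) / (0.78 + 0.28 + 0.28 + 0.52)
  = 64.6240 / 1.8600 = 34.74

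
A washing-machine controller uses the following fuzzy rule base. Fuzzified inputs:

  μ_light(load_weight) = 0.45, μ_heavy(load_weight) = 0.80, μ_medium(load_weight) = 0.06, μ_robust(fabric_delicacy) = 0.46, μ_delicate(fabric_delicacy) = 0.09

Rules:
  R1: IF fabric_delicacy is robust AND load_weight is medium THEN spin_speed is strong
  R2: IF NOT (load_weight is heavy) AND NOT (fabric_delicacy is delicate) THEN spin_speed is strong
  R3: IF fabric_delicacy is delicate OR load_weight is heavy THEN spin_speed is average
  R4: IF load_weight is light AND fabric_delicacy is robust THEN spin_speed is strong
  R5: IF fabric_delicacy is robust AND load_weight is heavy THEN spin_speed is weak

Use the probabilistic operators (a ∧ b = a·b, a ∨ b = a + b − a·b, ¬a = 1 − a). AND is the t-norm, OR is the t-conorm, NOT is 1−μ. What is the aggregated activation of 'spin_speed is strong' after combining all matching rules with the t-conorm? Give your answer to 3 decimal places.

0.369

R1: robust=0.46, medium=0.06; AND[a·b] → w = 0.0276
R2: ¬heavy=1−0.80=0.20, ¬delicate=1−0.09=0.91; AND[a·b] → w = 0.1820
R3: delicate=0.09, heavy=0.80; OR[a + b − a·b] → w = 0.8180
R4: light=0.45, robust=0.46; AND[a·b] → w = 0.2070
R5: robust=0.46, heavy=0.80; AND[a·b] → w = 0.3680
Rules with consequent 'strong': {R1, R2, R4} → strengths 0.0276, 0.1820, 0.2070
Aggregate via t-conorm [a + b − a·b]: 0.3692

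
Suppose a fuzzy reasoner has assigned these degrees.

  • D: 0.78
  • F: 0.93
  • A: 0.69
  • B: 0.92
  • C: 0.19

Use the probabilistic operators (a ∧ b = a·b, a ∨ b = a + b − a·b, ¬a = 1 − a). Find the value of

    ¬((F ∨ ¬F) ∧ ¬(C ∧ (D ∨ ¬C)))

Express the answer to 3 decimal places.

¬F = 1 − 0.9300 = 0.0700
F ∨ ¬F = a + b − a·b on (0.9300, 0.0700) = 0.9349
¬C = 1 − 0.1900 = 0.8100
D ∨ ¬C = a + b − a·b on (0.7800, 0.8100) = 0.9582
C ∧ (D ∨ ¬C) = a·b on (0.1900, 0.9582) = 0.1821
¬(C ∧ (D ∨ ¬C)) = 1 − 0.1821 = 0.8179
(F ∨ ¬F) ∧ ¬(C ∧ (D ∨ ¬C)) = a·b on (0.9349, 0.8179) = 0.7647
¬((F ∨ ¬F) ∧ ¬(C ∧ (D ∨ ¬C))) = 1 − 0.7647 = 0.2353

0.235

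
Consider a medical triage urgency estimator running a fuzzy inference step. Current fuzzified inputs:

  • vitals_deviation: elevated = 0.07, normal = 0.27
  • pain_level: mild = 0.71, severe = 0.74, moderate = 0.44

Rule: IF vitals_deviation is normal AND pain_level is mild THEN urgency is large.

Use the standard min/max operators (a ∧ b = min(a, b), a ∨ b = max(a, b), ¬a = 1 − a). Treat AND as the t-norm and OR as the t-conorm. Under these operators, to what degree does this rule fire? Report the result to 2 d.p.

firing strength: normal=0.27, mild=0.71; AND[min(a, b)] → w = 0.27

0.27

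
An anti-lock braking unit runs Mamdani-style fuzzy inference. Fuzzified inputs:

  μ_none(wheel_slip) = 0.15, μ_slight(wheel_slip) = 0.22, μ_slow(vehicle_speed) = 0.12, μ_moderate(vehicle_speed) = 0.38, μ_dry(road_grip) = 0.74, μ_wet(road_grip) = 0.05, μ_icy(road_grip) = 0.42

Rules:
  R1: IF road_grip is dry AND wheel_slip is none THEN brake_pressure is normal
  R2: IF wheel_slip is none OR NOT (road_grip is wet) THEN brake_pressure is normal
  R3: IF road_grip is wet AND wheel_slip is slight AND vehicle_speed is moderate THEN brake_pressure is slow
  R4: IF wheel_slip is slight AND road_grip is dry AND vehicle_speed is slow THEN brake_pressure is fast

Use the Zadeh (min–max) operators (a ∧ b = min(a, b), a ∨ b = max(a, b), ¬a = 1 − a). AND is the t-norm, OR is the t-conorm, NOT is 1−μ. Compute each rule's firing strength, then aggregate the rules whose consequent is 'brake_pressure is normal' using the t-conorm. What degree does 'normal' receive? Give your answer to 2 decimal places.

R1: dry=0.74, none=0.15; AND[min(a, b)] → w = 0.15
R2: none=0.15, ¬wet=1−0.05=0.95; OR[max(a, b)] → w = 0.95
R3: wet=0.05, slight=0.22, moderate=0.38; AND[min(a, b)] → w = 0.05
R4: slight=0.22, dry=0.74, slow=0.12; AND[min(a, b)] → w = 0.12
Rules with consequent 'normal': {R1, R2} → strengths 0.15, 0.95
Aggregate via t-conorm [max(a, b)]: 0.95

0.95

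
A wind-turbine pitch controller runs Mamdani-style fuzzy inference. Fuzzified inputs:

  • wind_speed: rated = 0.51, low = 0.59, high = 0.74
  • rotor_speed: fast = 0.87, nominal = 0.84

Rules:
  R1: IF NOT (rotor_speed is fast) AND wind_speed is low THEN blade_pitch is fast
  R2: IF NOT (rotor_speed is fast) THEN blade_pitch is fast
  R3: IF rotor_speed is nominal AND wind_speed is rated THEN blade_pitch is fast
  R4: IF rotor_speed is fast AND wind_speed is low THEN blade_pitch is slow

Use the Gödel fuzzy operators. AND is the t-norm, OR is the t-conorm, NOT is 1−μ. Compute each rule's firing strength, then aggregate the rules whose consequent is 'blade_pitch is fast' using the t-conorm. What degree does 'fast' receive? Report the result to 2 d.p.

R1: ¬fast=1−0.87=0.13, low=0.59; AND[min(a, b)] → w = 0.13
R2: ¬fast=1−0.87=0.13 → w = 0.13
R3: nominal=0.84, rated=0.51; AND[min(a, b)] → w = 0.51
R4: fast=0.87, low=0.59; AND[min(a, b)] → w = 0.59
Rules with consequent 'fast': {R1, R2, R3} → strengths 0.13, 0.13, 0.51
Aggregate via t-conorm [max(a, b)]: 0.51

0.51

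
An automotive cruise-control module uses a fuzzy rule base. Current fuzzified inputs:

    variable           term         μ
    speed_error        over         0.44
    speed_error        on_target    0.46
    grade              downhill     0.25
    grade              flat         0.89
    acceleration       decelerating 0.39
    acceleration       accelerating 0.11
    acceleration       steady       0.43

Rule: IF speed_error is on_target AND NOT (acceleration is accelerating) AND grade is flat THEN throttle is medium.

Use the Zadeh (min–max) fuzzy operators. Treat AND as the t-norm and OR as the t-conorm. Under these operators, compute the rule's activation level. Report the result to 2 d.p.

0.46

firing strength: on_target=0.46, ¬accelerating=1−0.11=0.89, flat=0.89; AND[min(a, b)] → w = 0.46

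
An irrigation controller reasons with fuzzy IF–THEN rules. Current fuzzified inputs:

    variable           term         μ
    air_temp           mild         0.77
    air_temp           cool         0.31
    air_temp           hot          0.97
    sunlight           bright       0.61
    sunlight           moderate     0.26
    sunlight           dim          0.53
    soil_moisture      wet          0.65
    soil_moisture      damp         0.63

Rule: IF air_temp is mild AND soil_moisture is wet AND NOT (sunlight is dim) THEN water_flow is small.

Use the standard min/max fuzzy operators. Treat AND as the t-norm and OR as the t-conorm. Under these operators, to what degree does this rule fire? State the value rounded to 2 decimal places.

0.47

firing strength: mild=0.77, wet=0.65, ¬dim=1−0.53=0.47; AND[min(a, b)] → w = 0.47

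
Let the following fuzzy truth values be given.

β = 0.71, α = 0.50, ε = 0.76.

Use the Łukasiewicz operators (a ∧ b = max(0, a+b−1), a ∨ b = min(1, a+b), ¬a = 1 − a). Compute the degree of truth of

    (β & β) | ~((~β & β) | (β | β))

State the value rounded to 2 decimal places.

0.42

β & β = max(0, a+b−1) on (0.71, 0.71) = 0.42
~β = 1 − 0.71 = 0.29
~β & β = max(0, a+b−1) on (0.29, 0.71) = 0.00
β | β = min(1, a+b) on (0.71, 0.71) = 1.00
(~β & β) | (β | β) = min(1, a+b) on (0.00, 1.00) = 1.00
~((~β & β) | (β | β)) = 1 − 1.00 = 0.00
(β & β) | ~((~β & β) | (β | β)) = min(1, a+b) on (0.42, 0.00) = 0.42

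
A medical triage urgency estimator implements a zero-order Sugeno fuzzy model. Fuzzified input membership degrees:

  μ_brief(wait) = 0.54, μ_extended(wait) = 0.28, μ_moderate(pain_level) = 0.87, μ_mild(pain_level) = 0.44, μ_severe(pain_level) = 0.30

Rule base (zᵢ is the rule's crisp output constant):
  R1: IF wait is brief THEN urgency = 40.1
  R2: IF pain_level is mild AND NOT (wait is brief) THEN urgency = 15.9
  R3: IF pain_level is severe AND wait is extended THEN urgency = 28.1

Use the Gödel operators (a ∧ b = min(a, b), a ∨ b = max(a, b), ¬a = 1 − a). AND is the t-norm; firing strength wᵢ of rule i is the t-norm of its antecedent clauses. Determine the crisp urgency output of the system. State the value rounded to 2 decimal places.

R1 (z=40.1): brief=0.54 → w = 0.54
R2 (z=15.9): mild=0.44, ¬brief=1−0.54=0.46; AND[min(a, b)] → w = 0.44
R3 (z=28.1): severe=0.30, extended=0.28; AND[min(a, b)] → w = 0.28
Weighted average = (0.54·40.1 + 0.44·15.9 + 0.28·28.1) / (0.54 + 0.44 + 0.28)
  = 36.5180 / 1.2600 = 28.98

28.98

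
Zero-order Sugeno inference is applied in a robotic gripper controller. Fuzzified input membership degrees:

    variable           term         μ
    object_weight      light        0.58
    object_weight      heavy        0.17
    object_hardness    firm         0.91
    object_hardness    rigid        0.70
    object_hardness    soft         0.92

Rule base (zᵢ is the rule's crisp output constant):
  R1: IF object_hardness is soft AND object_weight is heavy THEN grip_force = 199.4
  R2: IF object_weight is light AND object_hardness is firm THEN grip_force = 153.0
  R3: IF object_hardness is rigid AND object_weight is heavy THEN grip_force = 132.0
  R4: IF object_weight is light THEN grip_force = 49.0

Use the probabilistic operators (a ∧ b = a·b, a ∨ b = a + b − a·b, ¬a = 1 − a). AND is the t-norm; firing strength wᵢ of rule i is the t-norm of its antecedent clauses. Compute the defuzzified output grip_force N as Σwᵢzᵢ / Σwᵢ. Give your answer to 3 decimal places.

R1 (z=199.4): soft=0.92, heavy=0.17; AND[a·b] → w = 0.1564
R2 (z=153.0): light=0.58, firm=0.91; AND[a·b] → w = 0.5278
R3 (z=132.0): rigid=0.70, heavy=0.17; AND[a·b] → w = 0.1190
R4 (z=49.0): light=0.58 → w = 0.5800
Weighted average = (0.1564·199.4 + 0.5278·153.0 + 0.1190·132.0 + 0.5800·49.0) / (0.1564 + 0.5278 + 0.1190 + 0.5800)
  = 156.0676 / 1.3832 = 112.831

112.831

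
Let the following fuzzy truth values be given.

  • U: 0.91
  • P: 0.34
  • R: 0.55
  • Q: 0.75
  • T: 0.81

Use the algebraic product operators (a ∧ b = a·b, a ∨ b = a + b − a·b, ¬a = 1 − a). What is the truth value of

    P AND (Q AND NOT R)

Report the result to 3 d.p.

0.115

NOT R = 1 − 0.5500 = 0.4500
Q AND NOT R = a·b on (0.7500, 0.4500) = 0.3375
P AND (Q AND NOT R) = a·b on (0.3400, 0.3375) = 0.1147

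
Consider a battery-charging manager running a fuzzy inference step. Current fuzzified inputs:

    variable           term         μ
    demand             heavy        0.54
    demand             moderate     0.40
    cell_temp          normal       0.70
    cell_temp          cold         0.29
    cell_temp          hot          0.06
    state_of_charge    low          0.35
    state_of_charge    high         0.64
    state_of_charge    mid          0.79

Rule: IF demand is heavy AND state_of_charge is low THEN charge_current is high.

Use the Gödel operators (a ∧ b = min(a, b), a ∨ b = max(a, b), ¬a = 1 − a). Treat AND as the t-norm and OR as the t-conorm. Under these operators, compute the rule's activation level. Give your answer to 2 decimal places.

0.35

firing strength: heavy=0.54, low=0.35; AND[min(a, b)] → w = 0.35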